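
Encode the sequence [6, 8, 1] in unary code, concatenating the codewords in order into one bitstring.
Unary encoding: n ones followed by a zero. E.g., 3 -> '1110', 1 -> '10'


Encode each number as n ones followed by a terminating 0:
  6 -> 1111110 (7 bits)
  8 -> 111111110 (9 bits)
  1 -> 10 (2 bits)
Total length = 7 + 9 + 2 = 18 bits.

Unary([6, 8, 1]) = 111111011111111010 (18 bits)


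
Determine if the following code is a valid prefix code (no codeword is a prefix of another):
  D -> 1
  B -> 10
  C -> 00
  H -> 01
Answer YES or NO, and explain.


Checking each pair (does one codeword prefix another?):
  D='1' vs B='10': prefix -- VIOLATION

NO -- this is NOT a valid prefix code. D (1) is a prefix of B (10).


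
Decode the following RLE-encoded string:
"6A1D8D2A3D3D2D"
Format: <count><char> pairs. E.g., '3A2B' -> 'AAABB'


Expanding each <count><char> pair:
  6A -> 'AAAAAA'
  1D -> 'D'
  8D -> 'DDDDDDDD'
  2A -> 'AA'
  3D -> 'DDD'
  3D -> 'DDD'
  2D -> 'DD'

Decoded = AAAAAADDDDDDDDDAADDDDDDDD


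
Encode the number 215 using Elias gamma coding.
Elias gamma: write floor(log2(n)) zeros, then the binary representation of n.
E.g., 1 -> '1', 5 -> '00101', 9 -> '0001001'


num_bits = floor(log2(215)) + 1 = 8
leading_zeros = num_bits - 1 = 7
binary(215) = 11010111

Elias gamma(215) = '0000000' + '11010111' = 000000011010111 (15 bits)


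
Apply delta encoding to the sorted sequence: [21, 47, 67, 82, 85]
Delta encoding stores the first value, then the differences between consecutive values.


First value: 21
Deltas:
  47 - 21 = 26
  67 - 47 = 20
  82 - 67 = 15
  85 - 82 = 3


Delta encoded: [21, 26, 20, 15, 3]


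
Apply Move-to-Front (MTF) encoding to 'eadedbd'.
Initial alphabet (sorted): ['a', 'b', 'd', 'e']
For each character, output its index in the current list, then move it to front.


MTF encoding:
'e': index 3 in ['a', 'b', 'd', 'e'] -> ['e', 'a', 'b', 'd']
'a': index 1 in ['e', 'a', 'b', 'd'] -> ['a', 'e', 'b', 'd']
'd': index 3 in ['a', 'e', 'b', 'd'] -> ['d', 'a', 'e', 'b']
'e': index 2 in ['d', 'a', 'e', 'b'] -> ['e', 'd', 'a', 'b']
'd': index 1 in ['e', 'd', 'a', 'b'] -> ['d', 'e', 'a', 'b']
'b': index 3 in ['d', 'e', 'a', 'b'] -> ['b', 'd', 'e', 'a']
'd': index 1 in ['b', 'd', 'e', 'a'] -> ['d', 'b', 'e', 'a']


Output: [3, 1, 3, 2, 1, 3, 1]


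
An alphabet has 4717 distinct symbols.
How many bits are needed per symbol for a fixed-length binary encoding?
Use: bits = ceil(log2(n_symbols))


log2(4717) = 12.2037
Bracket: 2^12 = 4096 < 4717 <= 2^13 = 8192
So ceil(log2(4717)) = 13

bits = ceil(log2(4717)) = ceil(12.2037) = 13 bits


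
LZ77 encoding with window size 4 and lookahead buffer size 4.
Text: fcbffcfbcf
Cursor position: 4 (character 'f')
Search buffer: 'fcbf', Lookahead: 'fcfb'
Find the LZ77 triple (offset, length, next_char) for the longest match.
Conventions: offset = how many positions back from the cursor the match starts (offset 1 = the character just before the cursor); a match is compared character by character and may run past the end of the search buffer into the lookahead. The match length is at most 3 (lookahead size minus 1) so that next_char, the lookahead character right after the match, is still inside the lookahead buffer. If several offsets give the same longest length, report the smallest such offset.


Try each offset into the search buffer:
  offset=1 (pos 3, char 'f'): match length 1
  offset=2 (pos 2, char 'b'): match length 0
  offset=3 (pos 1, char 'c'): match length 0
  offset=4 (pos 0, char 'f'): match length 2
Longest match has length 2 at offset 4.
next_char = character at position 4 + 2 = 6 -> 'f'

Best match: offset=4, length=2 (matching 'fc' starting at position 0)
LZ77 triple: (4, 2, 'f')


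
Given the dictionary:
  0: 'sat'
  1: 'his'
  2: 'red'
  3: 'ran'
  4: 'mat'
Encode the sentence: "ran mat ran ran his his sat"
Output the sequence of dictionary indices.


Look up each word in the dictionary:
  'ran' -> 3
  'mat' -> 4
  'ran' -> 3
  'ran' -> 3
  'his' -> 1
  'his' -> 1
  'sat' -> 0

Encoded: [3, 4, 3, 3, 1, 1, 0]


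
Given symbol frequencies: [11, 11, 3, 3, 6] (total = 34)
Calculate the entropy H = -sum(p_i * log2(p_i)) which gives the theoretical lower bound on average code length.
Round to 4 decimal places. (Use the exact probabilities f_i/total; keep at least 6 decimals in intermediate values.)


Per-symbol terms -p_i * log2(p_i) with p_i = f_i/34:
  p = 11/34 = 0.323529: log2(p) = -1.628031, -p*log2(p) = 0.526716
  p = 11/34 = 0.323529: log2(p) = -1.628031, -p*log2(p) = 0.526716
  p = 3/34 = 0.088235: log2(p) = -3.502500, -p*log2(p) = 0.309044
  p = 3/34 = 0.088235: log2(p) = -3.502500, -p*log2(p) = 0.309044
  p = 6/34 = 0.176471: log2(p) = -2.502500, -p*log2(p) = 0.441618
H = 0.526716 + 0.526716 + 0.309044 + 0.309044 + 0.441618 = 2.113138

H = 2.1131 bits/symbol


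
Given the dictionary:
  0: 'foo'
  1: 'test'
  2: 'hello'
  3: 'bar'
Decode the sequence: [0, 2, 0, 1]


Look up each index in the dictionary:
  0 -> 'foo'
  2 -> 'hello'
  0 -> 'foo'
  1 -> 'test'

Decoded: "foo hello foo test"


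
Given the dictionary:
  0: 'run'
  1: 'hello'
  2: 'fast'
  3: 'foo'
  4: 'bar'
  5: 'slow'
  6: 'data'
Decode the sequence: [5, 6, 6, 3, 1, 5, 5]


Look up each index in the dictionary:
  5 -> 'slow'
  6 -> 'data'
  6 -> 'data'
  3 -> 'foo'
  1 -> 'hello'
  5 -> 'slow'
  5 -> 'slow'

Decoded: "slow data data foo hello slow slow"


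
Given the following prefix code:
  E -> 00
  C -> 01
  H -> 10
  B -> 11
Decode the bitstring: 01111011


Decoding step by step:
Bits 01 -> C
Bits 11 -> B
Bits 10 -> H
Bits 11 -> B


Decoded message: CBHB


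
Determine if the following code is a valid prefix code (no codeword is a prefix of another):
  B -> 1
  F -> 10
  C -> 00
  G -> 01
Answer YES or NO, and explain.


Checking each pair (does one codeword prefix another?):
  B='1' vs F='10': prefix -- VIOLATION

NO -- this is NOT a valid prefix code. B (1) is a prefix of F (10).


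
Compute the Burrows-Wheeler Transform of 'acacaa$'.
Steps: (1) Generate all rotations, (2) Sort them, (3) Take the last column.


Rotations (sorted):
  0: $acacaa -> last char: a
  1: a$acaca -> last char: a
  2: aa$acac -> last char: c
  3: acaa$ac -> last char: c
  4: acacaa$ -> last char: $
  5: caa$aca -> last char: a
  6: cacaa$a -> last char: a


BWT = aacc$aa


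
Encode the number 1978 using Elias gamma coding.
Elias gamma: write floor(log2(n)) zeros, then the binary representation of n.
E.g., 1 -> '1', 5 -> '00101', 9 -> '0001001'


num_bits = floor(log2(1978)) + 1 = 11
leading_zeros = num_bits - 1 = 10
binary(1978) = 11110111010

Elias gamma(1978) = '0000000000' + '11110111010' = 000000000011110111010 (21 bits)


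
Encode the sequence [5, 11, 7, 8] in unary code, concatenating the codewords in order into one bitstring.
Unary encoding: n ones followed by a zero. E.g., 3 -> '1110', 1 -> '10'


Encode each number as n ones followed by a terminating 0:
  5 -> 111110 (6 bits)
  11 -> 111111111110 (12 bits)
  7 -> 11111110 (8 bits)
  8 -> 111111110 (9 bits)
Total length = 6 + 12 + 8 + 9 = 35 bits.

Unary([5, 11, 7, 8]) = 11111011111111111011111110111111110 (35 bits)


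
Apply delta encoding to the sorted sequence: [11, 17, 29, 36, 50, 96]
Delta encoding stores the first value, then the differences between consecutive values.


First value: 11
Deltas:
  17 - 11 = 6
  29 - 17 = 12
  36 - 29 = 7
  50 - 36 = 14
  96 - 50 = 46


Delta encoded: [11, 6, 12, 7, 14, 46]


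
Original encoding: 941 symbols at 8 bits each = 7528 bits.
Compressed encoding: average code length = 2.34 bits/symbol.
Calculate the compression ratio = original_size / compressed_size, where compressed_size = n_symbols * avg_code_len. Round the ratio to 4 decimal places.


original_size = n_symbols * orig_bits = 941 * 8 = 7528 bits
compressed_size = n_symbols * avg_code_len = 941 * 2.34 = 2201.94 bits
ratio = original_size / compressed_size = 7528 / 2201.94 = 3.4188

Compression ratio = 3.4188


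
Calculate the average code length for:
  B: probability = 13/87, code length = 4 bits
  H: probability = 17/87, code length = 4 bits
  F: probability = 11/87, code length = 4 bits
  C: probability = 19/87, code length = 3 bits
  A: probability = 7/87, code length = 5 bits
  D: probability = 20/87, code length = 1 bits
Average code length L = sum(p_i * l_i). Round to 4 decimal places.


Weighted contributions p_i * l_i:
  B: (13/87) * 4 = 52/87
  H: (17/87) * 4 = 68/87
  F: (11/87) * 4 = 44/87
  C: (19/87) * 3 = 57/87
  A: (7/87) * 5 = 35/87
  D: (20/87) * 1 = 20/87
Sum = (52 + 68 + 44 + 57 + 35 + 20)/87 = 276/87

L = 276/87 = 3.1724 bits/symbol


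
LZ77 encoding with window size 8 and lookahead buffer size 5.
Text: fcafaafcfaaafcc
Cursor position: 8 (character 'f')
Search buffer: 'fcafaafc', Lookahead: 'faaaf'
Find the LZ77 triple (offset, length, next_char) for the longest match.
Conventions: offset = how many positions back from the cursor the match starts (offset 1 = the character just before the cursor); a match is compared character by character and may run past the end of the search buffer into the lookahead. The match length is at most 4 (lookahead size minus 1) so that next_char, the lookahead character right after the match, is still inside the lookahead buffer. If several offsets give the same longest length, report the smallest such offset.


Try each offset into the search buffer:
  offset=1 (pos 7, char 'c'): match length 0
  offset=2 (pos 6, char 'f'): match length 1
  offset=3 (pos 5, char 'a'): match length 0
  offset=4 (pos 4, char 'a'): match length 0
  offset=5 (pos 3, char 'f'): match length 3
  offset=6 (pos 2, char 'a'): match length 0
  offset=7 (pos 1, char 'c'): match length 0
  offset=8 (pos 0, char 'f'): match length 1
Longest match has length 3 at offset 5.
next_char = character at position 8 + 3 = 11 -> 'a'

Best match: offset=5, length=3 (matching 'faa' starting at position 3)
LZ77 triple: (5, 3, 'a')


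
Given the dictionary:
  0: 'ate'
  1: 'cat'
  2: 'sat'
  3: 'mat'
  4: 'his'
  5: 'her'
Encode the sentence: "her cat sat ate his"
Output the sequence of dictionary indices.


Look up each word in the dictionary:
  'her' -> 5
  'cat' -> 1
  'sat' -> 2
  'ate' -> 0
  'his' -> 4

Encoded: [5, 1, 2, 0, 4]


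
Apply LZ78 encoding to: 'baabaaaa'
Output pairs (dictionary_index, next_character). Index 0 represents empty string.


LZ78 encoding steps:
Dictionary: {0: ''}
Step 1: w='' (idx 0), next='b' -> output (0, 'b'), add 'b' as idx 1
Step 2: w='' (idx 0), next='a' -> output (0, 'a'), add 'a' as idx 2
Step 3: w='a' (idx 2), next='b' -> output (2, 'b'), add 'ab' as idx 3
Step 4: w='a' (idx 2), next='a' -> output (2, 'a'), add 'aa' as idx 4
Step 5: w='aa' (idx 4), end of input -> output (4, '')


Encoded: [(0, 'b'), (0, 'a'), (2, 'b'), (2, 'a'), (4, '')]


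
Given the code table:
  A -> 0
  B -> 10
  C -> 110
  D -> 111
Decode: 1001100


Decoding:
10 -> B
0 -> A
110 -> C
0 -> A


Result: BACA


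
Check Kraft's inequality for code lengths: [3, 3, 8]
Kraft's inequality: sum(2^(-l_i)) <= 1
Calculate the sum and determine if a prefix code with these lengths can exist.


Sum = 2^(-3) + 2^(-3) + 2^(-8)
    = 0.125 + 0.125 + 0.00390625
    = 65/256 = 0.25390625
Since 0.25390625 <= 1, Kraft's inequality IS satisfied.
A prefix code with these lengths CAN exist.

Kraft sum = 0.25390625. Satisfied.


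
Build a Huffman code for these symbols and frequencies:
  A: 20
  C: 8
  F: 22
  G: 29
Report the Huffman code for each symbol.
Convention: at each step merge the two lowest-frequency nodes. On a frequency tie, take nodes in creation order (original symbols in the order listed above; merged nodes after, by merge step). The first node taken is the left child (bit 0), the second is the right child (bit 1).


Huffman tree construction:
Step 1: Merge C(8) + A(20) = 28
Step 2: Merge F(22) + (C+A)(28) = 50
Step 3: Merge G(29) + (F+(C+A))(50) = 79
Read each symbol's code off the tree from the root (left child = 0, right child = 1).

Codes:
  A: 111 (length 3)
  C: 110 (length 3)
  F: 10 (length 2)
  G: 0 (length 1)
Average code length: 157/79 = 1.9873 bits/symbol


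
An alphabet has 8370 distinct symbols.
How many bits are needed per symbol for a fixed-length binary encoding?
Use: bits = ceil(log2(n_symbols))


log2(8370) = 13.031
Bracket: 2^13 = 8192 < 8370 <= 2^14 = 16384
So ceil(log2(8370)) = 14

bits = ceil(log2(8370)) = ceil(13.031) = 14 bits


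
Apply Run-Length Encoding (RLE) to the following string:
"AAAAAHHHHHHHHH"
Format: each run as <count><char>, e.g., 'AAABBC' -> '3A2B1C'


Scanning runs left to right:
  i=0: run of 'A' x 5 -> '5A'
  i=5: run of 'H' x 9 -> '9H'

RLE = 5A9H


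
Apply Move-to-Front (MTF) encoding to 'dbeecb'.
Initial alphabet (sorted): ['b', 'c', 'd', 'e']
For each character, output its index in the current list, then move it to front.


MTF encoding:
'd': index 2 in ['b', 'c', 'd', 'e'] -> ['d', 'b', 'c', 'e']
'b': index 1 in ['d', 'b', 'c', 'e'] -> ['b', 'd', 'c', 'e']
'e': index 3 in ['b', 'd', 'c', 'e'] -> ['e', 'b', 'd', 'c']
'e': index 0 in ['e', 'b', 'd', 'c'] -> ['e', 'b', 'd', 'c']
'c': index 3 in ['e', 'b', 'd', 'c'] -> ['c', 'e', 'b', 'd']
'b': index 2 in ['c', 'e', 'b', 'd'] -> ['b', 'c', 'e', 'd']


Output: [2, 1, 3, 0, 3, 2]


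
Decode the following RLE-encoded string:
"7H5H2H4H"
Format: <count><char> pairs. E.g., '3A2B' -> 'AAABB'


Expanding each <count><char> pair:
  7H -> 'HHHHHHH'
  5H -> 'HHHHH'
  2H -> 'HH'
  4H -> 'HHHH'

Decoded = HHHHHHHHHHHHHHHHHH


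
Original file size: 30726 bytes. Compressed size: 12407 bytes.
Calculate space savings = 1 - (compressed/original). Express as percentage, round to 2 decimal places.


ratio = compressed/original = 12407/30726 = 0.403795
savings = 1 - ratio = 1 - 0.403795 = 0.596205
as a percentage: 0.596205 * 100 = 59.62%

Space savings = 1 - 12407/30726 = 59.62%


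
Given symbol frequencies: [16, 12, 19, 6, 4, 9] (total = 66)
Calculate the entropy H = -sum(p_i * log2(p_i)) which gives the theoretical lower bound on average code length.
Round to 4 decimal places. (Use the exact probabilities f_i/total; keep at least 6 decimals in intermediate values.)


Per-symbol terms -p_i * log2(p_i) with p_i = f_i/66:
  p = 16/66 = 0.242424: log2(p) = -2.044394, -p*log2(p) = 0.495611
  p = 12/66 = 0.181818: log2(p) = -2.459432, -p*log2(p) = 0.447169
  p = 19/66 = 0.287879: log2(p) = -1.796467, -p*log2(p) = 0.517165
  p = 6/66 = 0.090909: log2(p) = -3.459432, -p*log2(p) = 0.314494
  p = 4/66 = 0.060606: log2(p) = -4.044394, -p*log2(p) = 0.245115
  p = 9/66 = 0.136364: log2(p) = -2.874469, -p*log2(p) = 0.391973
H = 0.495611 + 0.447169 + 0.517165 + 0.314494 + 0.245115 + 0.391973 = 2.411527

H = 2.4115 bits/symbol


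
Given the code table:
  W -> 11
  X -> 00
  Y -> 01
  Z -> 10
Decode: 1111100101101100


Decoding:
11 -> W
11 -> W
10 -> Z
01 -> Y
01 -> Y
10 -> Z
11 -> W
00 -> X


Result: WWZYYZWX


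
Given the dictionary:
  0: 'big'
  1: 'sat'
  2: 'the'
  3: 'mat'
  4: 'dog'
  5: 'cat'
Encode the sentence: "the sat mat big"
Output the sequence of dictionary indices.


Look up each word in the dictionary:
  'the' -> 2
  'sat' -> 1
  'mat' -> 3
  'big' -> 0

Encoded: [2, 1, 3, 0]


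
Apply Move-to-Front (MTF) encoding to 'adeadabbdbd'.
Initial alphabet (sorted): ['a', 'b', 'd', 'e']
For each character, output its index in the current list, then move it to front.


MTF encoding:
'a': index 0 in ['a', 'b', 'd', 'e'] -> ['a', 'b', 'd', 'e']
'd': index 2 in ['a', 'b', 'd', 'e'] -> ['d', 'a', 'b', 'e']
'e': index 3 in ['d', 'a', 'b', 'e'] -> ['e', 'd', 'a', 'b']
'a': index 2 in ['e', 'd', 'a', 'b'] -> ['a', 'e', 'd', 'b']
'd': index 2 in ['a', 'e', 'd', 'b'] -> ['d', 'a', 'e', 'b']
'a': index 1 in ['d', 'a', 'e', 'b'] -> ['a', 'd', 'e', 'b']
'b': index 3 in ['a', 'd', 'e', 'b'] -> ['b', 'a', 'd', 'e']
'b': index 0 in ['b', 'a', 'd', 'e'] -> ['b', 'a', 'd', 'e']
'd': index 2 in ['b', 'a', 'd', 'e'] -> ['d', 'b', 'a', 'e']
'b': index 1 in ['d', 'b', 'a', 'e'] -> ['b', 'd', 'a', 'e']
'd': index 1 in ['b', 'd', 'a', 'e'] -> ['d', 'b', 'a', 'e']


Output: [0, 2, 3, 2, 2, 1, 3, 0, 2, 1, 1]


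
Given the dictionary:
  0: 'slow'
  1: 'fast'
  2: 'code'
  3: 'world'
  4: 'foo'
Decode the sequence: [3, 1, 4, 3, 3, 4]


Look up each index in the dictionary:
  3 -> 'world'
  1 -> 'fast'
  4 -> 'foo'
  3 -> 'world'
  3 -> 'world'
  4 -> 'foo'

Decoded: "world fast foo world world foo"


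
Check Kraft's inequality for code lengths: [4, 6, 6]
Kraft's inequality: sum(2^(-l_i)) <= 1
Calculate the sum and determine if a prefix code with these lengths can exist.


Sum = 2^(-4) + 2^(-6) + 2^(-6)
    = 0.0625 + 0.015625 + 0.015625
    = 6/64 = 0.09375
Since 0.09375 <= 1, Kraft's inequality IS satisfied.
A prefix code with these lengths CAN exist.

Kraft sum = 0.09375. Satisfied.


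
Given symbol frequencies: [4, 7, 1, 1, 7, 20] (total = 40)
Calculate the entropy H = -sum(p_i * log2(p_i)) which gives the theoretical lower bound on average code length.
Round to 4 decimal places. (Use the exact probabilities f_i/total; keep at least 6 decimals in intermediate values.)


Per-symbol terms -p_i * log2(p_i) with p_i = f_i/40:
  p = 4/40 = 0.100000: log2(p) = -3.321928, -p*log2(p) = 0.332193
  p = 7/40 = 0.175000: log2(p) = -2.514573, -p*log2(p) = 0.440050
  p = 1/40 = 0.025000: log2(p) = -5.321928, -p*log2(p) = 0.133048
  p = 1/40 = 0.025000: log2(p) = -5.321928, -p*log2(p) = 0.133048
  p = 7/40 = 0.175000: log2(p) = -2.514573, -p*log2(p) = 0.440050
  p = 20/40 = 0.500000: log2(p) = -1.000000, -p*log2(p) = 0.500000
H = 0.332193 + 0.440050 + 0.133048 + 0.133048 + 0.440050 + 0.500000 = 1.978389

H = 1.9784 bits/symbol


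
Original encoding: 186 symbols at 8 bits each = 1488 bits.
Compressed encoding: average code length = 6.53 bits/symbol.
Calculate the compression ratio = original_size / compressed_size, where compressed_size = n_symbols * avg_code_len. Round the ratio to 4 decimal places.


original_size = n_symbols * orig_bits = 186 * 8 = 1488 bits
compressed_size = n_symbols * avg_code_len = 186 * 6.53 = 1214.58 bits
ratio = original_size / compressed_size = 1488 / 1214.58 = 1.2251

Compression ratio = 1.2251


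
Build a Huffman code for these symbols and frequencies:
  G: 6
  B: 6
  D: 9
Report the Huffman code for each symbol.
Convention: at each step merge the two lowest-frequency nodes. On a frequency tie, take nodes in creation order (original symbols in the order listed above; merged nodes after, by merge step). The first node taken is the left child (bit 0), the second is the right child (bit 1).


Huffman tree construction:
Step 1: Merge G(6) + B(6) = 12
Step 2: Merge D(9) + (G+B)(12) = 21
Read each symbol's code off the tree from the root (left child = 0, right child = 1).

Codes:
  G: 10 (length 2)
  B: 11 (length 2)
  D: 0 (length 1)
Average code length: 33/21 = 1.5714 bits/symbol


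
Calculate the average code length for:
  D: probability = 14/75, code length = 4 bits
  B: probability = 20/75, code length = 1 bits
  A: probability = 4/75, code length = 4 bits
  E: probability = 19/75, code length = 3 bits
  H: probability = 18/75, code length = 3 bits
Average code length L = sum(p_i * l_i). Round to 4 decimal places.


Weighted contributions p_i * l_i:
  D: (14/75) * 4 = 56/75
  B: (20/75) * 1 = 20/75
  A: (4/75) * 4 = 16/75
  E: (19/75) * 3 = 57/75
  H: (18/75) * 3 = 54/75
Sum = (56 + 20 + 16 + 57 + 54)/75 = 203/75

L = 203/75 = 2.7067 bits/symbol


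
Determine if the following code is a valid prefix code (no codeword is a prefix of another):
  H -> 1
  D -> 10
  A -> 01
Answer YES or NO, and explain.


Checking each pair (does one codeword prefix another?):
  H='1' vs D='10': prefix -- VIOLATION

NO -- this is NOT a valid prefix code. H (1) is a prefix of D (10).


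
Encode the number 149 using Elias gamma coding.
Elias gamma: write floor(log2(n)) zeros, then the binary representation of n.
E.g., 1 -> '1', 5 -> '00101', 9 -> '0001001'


num_bits = floor(log2(149)) + 1 = 8
leading_zeros = num_bits - 1 = 7
binary(149) = 10010101

Elias gamma(149) = '0000000' + '10010101' = 000000010010101 (15 bits)


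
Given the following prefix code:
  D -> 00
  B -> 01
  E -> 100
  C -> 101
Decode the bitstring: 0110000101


Decoding step by step:
Bits 01 -> B
Bits 100 -> E
Bits 00 -> D
Bits 101 -> C


Decoded message: BEDC


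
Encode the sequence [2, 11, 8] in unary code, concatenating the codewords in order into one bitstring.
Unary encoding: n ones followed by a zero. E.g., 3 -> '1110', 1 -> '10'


Encode each number as n ones followed by a terminating 0:
  2 -> 110 (3 bits)
  11 -> 111111111110 (12 bits)
  8 -> 111111110 (9 bits)
Total length = 3 + 12 + 9 = 24 bits.

Unary([2, 11, 8]) = 110111111111110111111110 (24 bits)


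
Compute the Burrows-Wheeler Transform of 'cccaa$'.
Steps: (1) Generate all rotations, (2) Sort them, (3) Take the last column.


Rotations (sorted):
  0: $cccaa -> last char: a
  1: a$ccca -> last char: a
  2: aa$ccc -> last char: c
  3: caa$cc -> last char: c
  4: ccaa$c -> last char: c
  5: cccaa$ -> last char: $


BWT = aaccc$


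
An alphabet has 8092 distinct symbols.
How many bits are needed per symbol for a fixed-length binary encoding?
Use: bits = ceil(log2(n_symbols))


log2(8092) = 12.9823
Bracket: 2^12 = 4096 < 8092 <= 2^13 = 8192
So ceil(log2(8092)) = 13

bits = ceil(log2(8092)) = ceil(12.9823) = 13 bits


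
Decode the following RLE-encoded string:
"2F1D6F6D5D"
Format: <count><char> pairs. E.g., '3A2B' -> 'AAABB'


Expanding each <count><char> pair:
  2F -> 'FF'
  1D -> 'D'
  6F -> 'FFFFFF'
  6D -> 'DDDDDD'
  5D -> 'DDDDD'

Decoded = FFDFFFFFFDDDDDDDDDDD


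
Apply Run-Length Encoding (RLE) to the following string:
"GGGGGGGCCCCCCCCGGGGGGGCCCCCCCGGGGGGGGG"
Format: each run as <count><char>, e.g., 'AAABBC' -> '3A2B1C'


Scanning runs left to right:
  i=0: run of 'G' x 7 -> '7G'
  i=7: run of 'C' x 8 -> '8C'
  i=15: run of 'G' x 7 -> '7G'
  i=22: run of 'C' x 7 -> '7C'
  i=29: run of 'G' x 9 -> '9G'

RLE = 7G8C7G7C9G


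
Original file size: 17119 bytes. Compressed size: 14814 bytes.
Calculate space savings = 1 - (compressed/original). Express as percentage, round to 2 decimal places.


ratio = compressed/original = 14814/17119 = 0.865354
savings = 1 - ratio = 1 - 0.865354 = 0.134646
as a percentage: 0.134646 * 100 = 13.46%

Space savings = 1 - 14814/17119 = 13.46%


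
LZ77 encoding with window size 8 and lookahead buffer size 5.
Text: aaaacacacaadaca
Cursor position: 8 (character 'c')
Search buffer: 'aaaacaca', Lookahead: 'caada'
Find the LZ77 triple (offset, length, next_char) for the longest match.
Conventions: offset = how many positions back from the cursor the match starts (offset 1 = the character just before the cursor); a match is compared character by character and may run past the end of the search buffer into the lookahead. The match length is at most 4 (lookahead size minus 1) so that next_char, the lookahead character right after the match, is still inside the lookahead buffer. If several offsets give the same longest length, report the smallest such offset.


Try each offset into the search buffer:
  offset=1 (pos 7, char 'a'): match length 0
  offset=2 (pos 6, char 'c'): match length 2
  offset=3 (pos 5, char 'a'): match length 0
  offset=4 (pos 4, char 'c'): match length 2
  offset=5 (pos 3, char 'a'): match length 0
  offset=6 (pos 2, char 'a'): match length 0
  offset=7 (pos 1, char 'a'): match length 0
  offset=8 (pos 0, char 'a'): match length 0
Longest match has length 2, found at offsets 2, 4; take the smallest, offset 2.
next_char = character at position 8 + 2 = 10 -> 'a'

Best match: offset=2, length=2 (matching 'ca' starting at position 6)
LZ77 triple: (2, 2, 'a')


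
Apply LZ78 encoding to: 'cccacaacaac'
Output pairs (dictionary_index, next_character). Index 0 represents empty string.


LZ78 encoding steps:
Dictionary: {0: ''}
Step 1: w='' (idx 0), next='c' -> output (0, 'c'), add 'c' as idx 1
Step 2: w='c' (idx 1), next='c' -> output (1, 'c'), add 'cc' as idx 2
Step 3: w='' (idx 0), next='a' -> output (0, 'a'), add 'a' as idx 3
Step 4: w='c' (idx 1), next='a' -> output (1, 'a'), add 'ca' as idx 4
Step 5: w='a' (idx 3), next='c' -> output (3, 'c'), add 'ac' as idx 5
Step 6: w='a' (idx 3), next='a' -> output (3, 'a'), add 'aa' as idx 6
Step 7: w='c' (idx 1), end of input -> output (1, '')


Encoded: [(0, 'c'), (1, 'c'), (0, 'a'), (1, 'a'), (3, 'c'), (3, 'a'), (1, '')]


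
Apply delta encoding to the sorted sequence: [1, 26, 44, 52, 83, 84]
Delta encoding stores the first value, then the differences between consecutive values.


First value: 1
Deltas:
  26 - 1 = 25
  44 - 26 = 18
  52 - 44 = 8
  83 - 52 = 31
  84 - 83 = 1


Delta encoded: [1, 25, 18, 8, 31, 1]


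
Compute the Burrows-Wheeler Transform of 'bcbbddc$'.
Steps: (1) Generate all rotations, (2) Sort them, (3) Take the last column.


Rotations (sorted):
  0: $bcbbddc -> last char: c
  1: bbddc$bc -> last char: c
  2: bcbbddc$ -> last char: $
  3: bddc$bcb -> last char: b
  4: c$bcbbdd -> last char: d
  5: cbbddc$b -> last char: b
  6: dc$bcbbd -> last char: d
  7: ddc$bcbb -> last char: b


BWT = cc$bdbdb


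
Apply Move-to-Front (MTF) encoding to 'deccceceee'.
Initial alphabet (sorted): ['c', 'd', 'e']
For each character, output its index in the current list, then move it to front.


MTF encoding:
'd': index 1 in ['c', 'd', 'e'] -> ['d', 'c', 'e']
'e': index 2 in ['d', 'c', 'e'] -> ['e', 'd', 'c']
'c': index 2 in ['e', 'd', 'c'] -> ['c', 'e', 'd']
'c': index 0 in ['c', 'e', 'd'] -> ['c', 'e', 'd']
'c': index 0 in ['c', 'e', 'd'] -> ['c', 'e', 'd']
'e': index 1 in ['c', 'e', 'd'] -> ['e', 'c', 'd']
'c': index 1 in ['e', 'c', 'd'] -> ['c', 'e', 'd']
'e': index 1 in ['c', 'e', 'd'] -> ['e', 'c', 'd']
'e': index 0 in ['e', 'c', 'd'] -> ['e', 'c', 'd']
'e': index 0 in ['e', 'c', 'd'] -> ['e', 'c', 'd']


Output: [1, 2, 2, 0, 0, 1, 1, 1, 0, 0]


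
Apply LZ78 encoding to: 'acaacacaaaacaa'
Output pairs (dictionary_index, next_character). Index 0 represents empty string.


LZ78 encoding steps:
Dictionary: {0: ''}
Step 1: w='' (idx 0), next='a' -> output (0, 'a'), add 'a' as idx 1
Step 2: w='' (idx 0), next='c' -> output (0, 'c'), add 'c' as idx 2
Step 3: w='a' (idx 1), next='a' -> output (1, 'a'), add 'aa' as idx 3
Step 4: w='c' (idx 2), next='a' -> output (2, 'a'), add 'ca' as idx 4
Step 5: w='ca' (idx 4), next='a' -> output (4, 'a'), add 'caa' as idx 5
Step 6: w='aa' (idx 3), next='c' -> output (3, 'c'), add 'aac' as idx 6
Step 7: w='aa' (idx 3), end of input -> output (3, '')


Encoded: [(0, 'a'), (0, 'c'), (1, 'a'), (2, 'a'), (4, 'a'), (3, 'c'), (3, '')]


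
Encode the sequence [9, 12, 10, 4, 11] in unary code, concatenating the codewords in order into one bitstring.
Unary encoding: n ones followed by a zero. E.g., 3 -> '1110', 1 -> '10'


Encode each number as n ones followed by a terminating 0:
  9 -> 1111111110 (10 bits)
  12 -> 1111111111110 (13 bits)
  10 -> 11111111110 (11 bits)
  4 -> 11110 (5 bits)
  11 -> 111111111110 (12 bits)
Total length = 10 + 13 + 11 + 5 + 12 = 51 bits.

Unary([9, 12, 10, 4, 11]) = 111111111011111111111101111111111011110111111111110 (51 bits)


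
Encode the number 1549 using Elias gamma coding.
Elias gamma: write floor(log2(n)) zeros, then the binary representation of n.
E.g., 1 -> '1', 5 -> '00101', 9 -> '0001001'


num_bits = floor(log2(1549)) + 1 = 11
leading_zeros = num_bits - 1 = 10
binary(1549) = 11000001101

Elias gamma(1549) = '0000000000' + '11000001101' = 000000000011000001101 (21 bits)


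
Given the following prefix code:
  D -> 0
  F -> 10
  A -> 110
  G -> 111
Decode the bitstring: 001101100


Decoding step by step:
Bits 0 -> D
Bits 0 -> D
Bits 110 -> A
Bits 110 -> A
Bits 0 -> D


Decoded message: DDAAD


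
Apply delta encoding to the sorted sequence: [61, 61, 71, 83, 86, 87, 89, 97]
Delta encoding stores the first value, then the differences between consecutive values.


First value: 61
Deltas:
  61 - 61 = 0
  71 - 61 = 10
  83 - 71 = 12
  86 - 83 = 3
  87 - 86 = 1
  89 - 87 = 2
  97 - 89 = 8


Delta encoded: [61, 0, 10, 12, 3, 1, 2, 8]


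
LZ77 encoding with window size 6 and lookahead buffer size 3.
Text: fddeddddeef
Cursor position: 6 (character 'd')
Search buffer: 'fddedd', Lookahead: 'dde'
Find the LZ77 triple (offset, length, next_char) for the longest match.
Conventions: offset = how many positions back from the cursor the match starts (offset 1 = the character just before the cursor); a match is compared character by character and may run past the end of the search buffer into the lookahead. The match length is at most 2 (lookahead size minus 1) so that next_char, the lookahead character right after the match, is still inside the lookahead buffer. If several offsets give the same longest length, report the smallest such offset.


Try each offset into the search buffer:
  offset=1 (pos 5, char 'd'): match length 2
  offset=2 (pos 4, char 'd'): match length 2
  offset=3 (pos 3, char 'e'): match length 0
  offset=4 (pos 2, char 'd'): match length 1
  offset=5 (pos 1, char 'd'): match length 2
  offset=6 (pos 0, char 'f'): match length 0
Longest match has length 2, found at offsets 1, 2, 5; take the smallest, offset 1.
next_char = character at position 6 + 2 = 8 -> 'e'

Best match: offset=1, length=2 (matching 'dd' starting at position 5)
LZ77 triple: (1, 2, 'e')


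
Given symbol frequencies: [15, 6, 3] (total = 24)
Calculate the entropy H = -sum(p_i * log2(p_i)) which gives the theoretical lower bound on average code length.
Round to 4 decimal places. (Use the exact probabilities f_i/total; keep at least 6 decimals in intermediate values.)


Per-symbol terms -p_i * log2(p_i) with p_i = f_i/24:
  p = 15/24 = 0.625000: log2(p) = -0.678072, -p*log2(p) = 0.423795
  p = 6/24 = 0.250000: log2(p) = -2.000000, -p*log2(p) = 0.500000
  p = 3/24 = 0.125000: log2(p) = -3.000000, -p*log2(p) = 0.375000
H = 0.423795 + 0.500000 + 0.375000 = 1.298795

H = 1.2988 bits/symbol


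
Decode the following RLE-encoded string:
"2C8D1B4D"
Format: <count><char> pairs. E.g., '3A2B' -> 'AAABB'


Expanding each <count><char> pair:
  2C -> 'CC'
  8D -> 'DDDDDDDD'
  1B -> 'B'
  4D -> 'DDDD'

Decoded = CCDDDDDDDDBDDDD


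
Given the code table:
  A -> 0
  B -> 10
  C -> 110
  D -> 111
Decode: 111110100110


Decoding:
111 -> D
110 -> C
10 -> B
0 -> A
110 -> C


Result: DCBAC


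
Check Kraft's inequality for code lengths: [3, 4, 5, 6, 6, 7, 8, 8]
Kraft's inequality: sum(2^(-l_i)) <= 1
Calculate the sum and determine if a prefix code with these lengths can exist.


Sum = 2^(-3) + 2^(-4) + 2^(-5) + 2^(-6) + 2^(-6) + 2^(-7) + 2^(-8) + 2^(-8)
    = 0.125 + 0.0625 + 0.03125 + 0.015625 + 0.015625 + 0.0078125 + 0.00390625 + 0.00390625
    = 68/256 = 0.265625
Since 0.265625 <= 1, Kraft's inequality IS satisfied.
A prefix code with these lengths CAN exist.

Kraft sum = 0.265625. Satisfied.


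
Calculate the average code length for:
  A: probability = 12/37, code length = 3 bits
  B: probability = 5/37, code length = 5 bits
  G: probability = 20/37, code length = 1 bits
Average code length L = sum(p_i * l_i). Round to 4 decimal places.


Weighted contributions p_i * l_i:
  A: (12/37) * 3 = 36/37
  B: (5/37) * 5 = 25/37
  G: (20/37) * 1 = 20/37
Sum = (36 + 25 + 20)/37 = 81/37

L = 81/37 = 2.1892 bits/symbol


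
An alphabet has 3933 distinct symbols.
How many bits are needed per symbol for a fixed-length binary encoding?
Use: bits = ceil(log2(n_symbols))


log2(3933) = 11.9414
Bracket: 2^11 = 2048 < 3933 <= 2^12 = 4096
So ceil(log2(3933)) = 12

bits = ceil(log2(3933)) = ceil(11.9414) = 12 bits


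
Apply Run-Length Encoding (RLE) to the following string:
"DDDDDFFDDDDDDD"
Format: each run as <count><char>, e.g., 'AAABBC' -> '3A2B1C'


Scanning runs left to right:
  i=0: run of 'D' x 5 -> '5D'
  i=5: run of 'F' x 2 -> '2F'
  i=7: run of 'D' x 7 -> '7D'

RLE = 5D2F7D


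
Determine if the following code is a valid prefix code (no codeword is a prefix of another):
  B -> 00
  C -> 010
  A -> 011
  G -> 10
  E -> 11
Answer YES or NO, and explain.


Checking each pair (does one codeword prefix another?):
  B='00' vs C='010': no prefix
  B='00' vs A='011': no prefix
  B='00' vs G='10': no prefix
  B='00' vs E='11': no prefix
  C='010' vs B='00': no prefix
  C='010' vs A='011': no prefix
  C='010' vs G='10': no prefix
  C='010' vs E='11': no prefix
  A='011' vs B='00': no prefix
  A='011' vs C='010': no prefix
  A='011' vs G='10': no prefix
  A='011' vs E='11': no prefix
  G='10' vs B='00': no prefix
  G='10' vs C='010': no prefix
  G='10' vs A='011': no prefix
  G='10' vs E='11': no prefix
  E='11' vs B='00': no prefix
  E='11' vs C='010': no prefix
  E='11' vs A='011': no prefix
  E='11' vs G='10': no prefix
No violation found over all pairs.

YES -- this is a valid prefix code. No codeword is a prefix of any other codeword.


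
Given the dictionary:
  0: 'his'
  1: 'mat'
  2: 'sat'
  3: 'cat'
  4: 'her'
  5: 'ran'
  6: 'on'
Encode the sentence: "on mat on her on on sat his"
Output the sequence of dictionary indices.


Look up each word in the dictionary:
  'on' -> 6
  'mat' -> 1
  'on' -> 6
  'her' -> 4
  'on' -> 6
  'on' -> 6
  'sat' -> 2
  'his' -> 0

Encoded: [6, 1, 6, 4, 6, 6, 2, 0]


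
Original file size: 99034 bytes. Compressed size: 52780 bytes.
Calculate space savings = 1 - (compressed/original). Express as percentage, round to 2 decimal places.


ratio = compressed/original = 52780/99034 = 0.532948
savings = 1 - ratio = 1 - 0.532948 = 0.467052
as a percentage: 0.467052 * 100 = 46.71%

Space savings = 1 - 52780/99034 = 46.71%


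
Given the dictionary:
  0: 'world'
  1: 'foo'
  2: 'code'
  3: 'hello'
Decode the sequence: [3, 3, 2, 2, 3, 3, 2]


Look up each index in the dictionary:
  3 -> 'hello'
  3 -> 'hello'
  2 -> 'code'
  2 -> 'code'
  3 -> 'hello'
  3 -> 'hello'
  2 -> 'code'

Decoded: "hello hello code code hello hello code"


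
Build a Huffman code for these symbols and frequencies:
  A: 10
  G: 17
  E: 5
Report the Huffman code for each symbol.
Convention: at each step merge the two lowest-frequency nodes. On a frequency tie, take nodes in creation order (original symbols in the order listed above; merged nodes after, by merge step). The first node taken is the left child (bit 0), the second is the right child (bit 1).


Huffman tree construction:
Step 1: Merge E(5) + A(10) = 15
Step 2: Merge (E+A)(15) + G(17) = 32
Read each symbol's code off the tree from the root (left child = 0, right child = 1).

Codes:
  A: 01 (length 2)
  G: 1 (length 1)
  E: 00 (length 2)
Average code length: 47/32 = 1.4688 bits/symbol


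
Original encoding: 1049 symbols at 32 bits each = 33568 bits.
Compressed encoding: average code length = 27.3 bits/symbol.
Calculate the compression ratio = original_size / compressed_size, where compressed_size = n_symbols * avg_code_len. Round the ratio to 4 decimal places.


original_size = n_symbols * orig_bits = 1049 * 32 = 33568 bits
compressed_size = n_symbols * avg_code_len = 1049 * 27.3 = 28637.7 bits
ratio = original_size / compressed_size = 33568 / 28637.7 = 1.1722

Compression ratio = 1.1722


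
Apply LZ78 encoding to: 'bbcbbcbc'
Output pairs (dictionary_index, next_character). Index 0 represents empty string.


LZ78 encoding steps:
Dictionary: {0: ''}
Step 1: w='' (idx 0), next='b' -> output (0, 'b'), add 'b' as idx 1
Step 2: w='b' (idx 1), next='c' -> output (1, 'c'), add 'bc' as idx 2
Step 3: w='b' (idx 1), next='b' -> output (1, 'b'), add 'bb' as idx 3
Step 4: w='' (idx 0), next='c' -> output (0, 'c'), add 'c' as idx 4
Step 5: w='bc' (idx 2), end of input -> output (2, '')


Encoded: [(0, 'b'), (1, 'c'), (1, 'b'), (0, 'c'), (2, '')]


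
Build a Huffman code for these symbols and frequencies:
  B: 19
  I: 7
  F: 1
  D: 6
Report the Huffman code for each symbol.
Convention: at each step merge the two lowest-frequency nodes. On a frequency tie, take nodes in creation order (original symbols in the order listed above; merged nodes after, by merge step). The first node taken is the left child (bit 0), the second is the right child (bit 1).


Huffman tree construction:
Step 1: Merge F(1) + D(6) = 7
Step 2: Merge I(7) + (F+D)(7) = 14
Step 3: Merge (I+(F+D))(14) + B(19) = 33
Read each symbol's code off the tree from the root (left child = 0, right child = 1).

Codes:
  B: 1 (length 1)
  I: 00 (length 2)
  F: 010 (length 3)
  D: 011 (length 3)
Average code length: 54/33 = 1.6364 bits/symbol


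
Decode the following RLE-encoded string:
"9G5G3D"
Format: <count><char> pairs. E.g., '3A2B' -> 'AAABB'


Expanding each <count><char> pair:
  9G -> 'GGGGGGGGG'
  5G -> 'GGGGG'
  3D -> 'DDD'

Decoded = GGGGGGGGGGGGGGDDD


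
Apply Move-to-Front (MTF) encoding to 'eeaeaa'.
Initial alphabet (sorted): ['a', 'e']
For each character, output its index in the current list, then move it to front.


MTF encoding:
'e': index 1 in ['a', 'e'] -> ['e', 'a']
'e': index 0 in ['e', 'a'] -> ['e', 'a']
'a': index 1 in ['e', 'a'] -> ['a', 'e']
'e': index 1 in ['a', 'e'] -> ['e', 'a']
'a': index 1 in ['e', 'a'] -> ['a', 'e']
'a': index 0 in ['a', 'e'] -> ['a', 'e']


Output: [1, 0, 1, 1, 1, 0]


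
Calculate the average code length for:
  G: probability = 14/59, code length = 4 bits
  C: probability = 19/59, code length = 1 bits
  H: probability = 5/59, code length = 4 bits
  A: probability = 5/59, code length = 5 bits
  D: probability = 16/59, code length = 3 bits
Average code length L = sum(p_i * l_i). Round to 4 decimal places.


Weighted contributions p_i * l_i:
  G: (14/59) * 4 = 56/59
  C: (19/59) * 1 = 19/59
  H: (5/59) * 4 = 20/59
  A: (5/59) * 5 = 25/59
  D: (16/59) * 3 = 48/59
Sum = (56 + 19 + 20 + 25 + 48)/59 = 168/59

L = 168/59 = 2.8475 bits/symbol


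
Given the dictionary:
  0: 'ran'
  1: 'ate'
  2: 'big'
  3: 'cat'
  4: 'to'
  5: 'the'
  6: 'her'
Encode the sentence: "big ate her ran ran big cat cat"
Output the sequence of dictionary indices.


Look up each word in the dictionary:
  'big' -> 2
  'ate' -> 1
  'her' -> 6
  'ran' -> 0
  'ran' -> 0
  'big' -> 2
  'cat' -> 3
  'cat' -> 3

Encoded: [2, 1, 6, 0, 0, 2, 3, 3]


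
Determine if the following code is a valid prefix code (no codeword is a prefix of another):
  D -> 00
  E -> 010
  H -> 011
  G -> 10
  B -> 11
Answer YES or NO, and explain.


Checking each pair (does one codeword prefix another?):
  D='00' vs E='010': no prefix
  D='00' vs H='011': no prefix
  D='00' vs G='10': no prefix
  D='00' vs B='11': no prefix
  E='010' vs D='00': no prefix
  E='010' vs H='011': no prefix
  E='010' vs G='10': no prefix
  E='010' vs B='11': no prefix
  H='011' vs D='00': no prefix
  H='011' vs E='010': no prefix
  H='011' vs G='10': no prefix
  H='011' vs B='11': no prefix
  G='10' vs D='00': no prefix
  G='10' vs E='010': no prefix
  G='10' vs H='011': no prefix
  G='10' vs B='11': no prefix
  B='11' vs D='00': no prefix
  B='11' vs E='010': no prefix
  B='11' vs H='011': no prefix
  B='11' vs G='10': no prefix
No violation found over all pairs.

YES -- this is a valid prefix code. No codeword is a prefix of any other codeword.


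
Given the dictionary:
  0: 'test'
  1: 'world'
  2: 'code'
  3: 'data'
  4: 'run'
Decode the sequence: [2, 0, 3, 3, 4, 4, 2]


Look up each index in the dictionary:
  2 -> 'code'
  0 -> 'test'
  3 -> 'data'
  3 -> 'data'
  4 -> 'run'
  4 -> 'run'
  2 -> 'code'

Decoded: "code test data data run run code"


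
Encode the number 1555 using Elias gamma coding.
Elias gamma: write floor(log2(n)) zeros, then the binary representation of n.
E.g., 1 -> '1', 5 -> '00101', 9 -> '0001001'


num_bits = floor(log2(1555)) + 1 = 11
leading_zeros = num_bits - 1 = 10
binary(1555) = 11000010011

Elias gamma(1555) = '0000000000' + '11000010011' = 000000000011000010011 (21 bits)


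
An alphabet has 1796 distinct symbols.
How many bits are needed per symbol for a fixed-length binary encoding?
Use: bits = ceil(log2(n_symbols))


log2(1796) = 10.8106
Bracket: 2^10 = 1024 < 1796 <= 2^11 = 2048
So ceil(log2(1796)) = 11

bits = ceil(log2(1796)) = ceil(10.8106) = 11 bits
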